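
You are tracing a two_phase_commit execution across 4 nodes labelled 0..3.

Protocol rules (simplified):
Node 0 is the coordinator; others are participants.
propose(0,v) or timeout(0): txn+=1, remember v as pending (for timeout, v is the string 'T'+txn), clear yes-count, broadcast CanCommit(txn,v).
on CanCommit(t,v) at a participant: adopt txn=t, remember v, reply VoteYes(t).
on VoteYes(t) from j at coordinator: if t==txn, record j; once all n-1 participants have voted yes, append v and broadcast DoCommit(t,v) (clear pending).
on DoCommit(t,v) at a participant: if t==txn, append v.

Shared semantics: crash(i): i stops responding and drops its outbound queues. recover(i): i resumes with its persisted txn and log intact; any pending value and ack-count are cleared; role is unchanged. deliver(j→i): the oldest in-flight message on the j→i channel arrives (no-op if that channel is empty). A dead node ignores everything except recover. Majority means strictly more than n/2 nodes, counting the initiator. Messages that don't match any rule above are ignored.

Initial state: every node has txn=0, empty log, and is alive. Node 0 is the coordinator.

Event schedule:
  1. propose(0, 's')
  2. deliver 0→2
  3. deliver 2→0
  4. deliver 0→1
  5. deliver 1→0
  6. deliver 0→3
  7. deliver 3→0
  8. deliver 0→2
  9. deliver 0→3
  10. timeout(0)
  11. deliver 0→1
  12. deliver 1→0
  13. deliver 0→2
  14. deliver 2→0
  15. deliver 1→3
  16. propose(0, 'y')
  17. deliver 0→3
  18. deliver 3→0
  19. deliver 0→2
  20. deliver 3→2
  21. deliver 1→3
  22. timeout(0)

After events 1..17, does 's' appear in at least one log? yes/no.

yes

step 1 propose(0,'s'): 0={coor,t=1,log=-}
step 2 deliver 0→2: 2={part,t=1,log=-}
step 3 deliver 2→0: —
step 4 deliver 0→1: 1={part,t=1,log=-}
step 5 deliver 1→0: —
step 6 deliver 0→3: 3={part,t=1,log=-}
step 7 deliver 3→0: 0={coor,t=1,log=s}
step 8 deliver 0→2: 2={part,t=1,log=s}
step 9 deliver 0→3: 3={part,t=1,log=s}
step 10 timeout(0): 0={coor,t=2,log=s}
step 11 deliver 0→1: 1={part,t=1,log=s}
step 12 deliver 1→0: —
step 13 deliver 0→2: 2={part,t=2,log=s}
step 14 deliver 2→0: —
step 15 deliver 1→3: —
step 16 propose(0,'y'): 0={coor,t=3,log=s}
step 17 deliver 0→3: 3={part,t=2,log=s}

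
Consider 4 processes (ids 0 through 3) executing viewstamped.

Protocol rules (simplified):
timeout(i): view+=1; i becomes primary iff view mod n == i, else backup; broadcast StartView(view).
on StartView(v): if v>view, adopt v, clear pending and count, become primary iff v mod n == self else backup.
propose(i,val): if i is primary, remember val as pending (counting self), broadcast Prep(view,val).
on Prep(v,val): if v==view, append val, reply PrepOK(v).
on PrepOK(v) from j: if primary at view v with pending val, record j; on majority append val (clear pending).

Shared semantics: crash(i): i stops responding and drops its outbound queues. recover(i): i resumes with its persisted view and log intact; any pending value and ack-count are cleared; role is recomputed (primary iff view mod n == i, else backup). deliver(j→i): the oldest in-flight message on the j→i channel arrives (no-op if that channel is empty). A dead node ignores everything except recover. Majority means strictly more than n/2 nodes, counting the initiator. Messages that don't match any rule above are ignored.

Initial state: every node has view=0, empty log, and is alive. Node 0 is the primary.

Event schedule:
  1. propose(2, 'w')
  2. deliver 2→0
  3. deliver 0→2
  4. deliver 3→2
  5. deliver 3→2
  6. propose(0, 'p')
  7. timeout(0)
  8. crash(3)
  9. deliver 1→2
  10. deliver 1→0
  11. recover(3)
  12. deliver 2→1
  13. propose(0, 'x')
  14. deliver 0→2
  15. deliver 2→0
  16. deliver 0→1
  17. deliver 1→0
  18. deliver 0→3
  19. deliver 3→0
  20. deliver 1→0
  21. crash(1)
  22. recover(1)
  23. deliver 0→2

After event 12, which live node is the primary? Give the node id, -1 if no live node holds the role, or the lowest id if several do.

-1

[1] propose(2,'w') → ∅
[2] deliver 2→0 → ∅
[3] deliver 0→2 → ∅
[4] deliver 3→2 → ∅
[5] deliver 3→2 → ∅
[6] propose(0,'p') → ∅
[7] timeout(0) → N0(back v1 [-])
[8] crash(3) → N3(✗back v0 [-])
[9] deliver 1→2 → ∅
[10] deliver 1→0 → ∅
[11] recover(3) → N3(back v0 [-])
[12] deliver 2→1 → ∅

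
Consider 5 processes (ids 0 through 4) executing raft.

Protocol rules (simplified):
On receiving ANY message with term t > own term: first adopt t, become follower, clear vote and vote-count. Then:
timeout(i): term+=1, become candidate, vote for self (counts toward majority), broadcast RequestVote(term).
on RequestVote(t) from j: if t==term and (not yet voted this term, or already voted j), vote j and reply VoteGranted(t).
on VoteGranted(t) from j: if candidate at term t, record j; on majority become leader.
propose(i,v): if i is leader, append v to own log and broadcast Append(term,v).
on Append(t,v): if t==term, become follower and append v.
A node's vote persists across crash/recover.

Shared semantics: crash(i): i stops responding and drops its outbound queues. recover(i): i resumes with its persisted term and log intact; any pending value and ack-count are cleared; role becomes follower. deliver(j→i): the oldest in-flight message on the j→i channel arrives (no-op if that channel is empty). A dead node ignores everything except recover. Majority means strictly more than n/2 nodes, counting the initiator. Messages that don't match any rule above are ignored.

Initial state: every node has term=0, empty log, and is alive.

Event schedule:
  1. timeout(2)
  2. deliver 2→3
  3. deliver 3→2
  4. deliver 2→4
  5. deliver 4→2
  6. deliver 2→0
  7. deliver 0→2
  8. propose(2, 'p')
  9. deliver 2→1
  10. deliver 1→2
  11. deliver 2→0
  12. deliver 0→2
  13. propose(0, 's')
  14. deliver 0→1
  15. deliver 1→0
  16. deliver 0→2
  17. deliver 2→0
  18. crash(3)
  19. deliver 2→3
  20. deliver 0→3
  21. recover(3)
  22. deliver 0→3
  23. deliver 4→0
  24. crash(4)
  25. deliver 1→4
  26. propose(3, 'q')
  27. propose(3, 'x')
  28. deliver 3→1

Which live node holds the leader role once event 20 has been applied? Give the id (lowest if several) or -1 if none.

2

1. timeout(2):  <2:cand t1 ->
2. deliver 2→3:  <3:foll t1 ->
3. deliver 3→2:  nop
4. deliver 2→4:  <4:foll t1 ->
5. deliver 4→2:  <2:lead t1 ->
6. deliver 2→0:  <0:foll t1 ->
7. deliver 0→2:  nop
8. propose(2,'p'):  <2:lead t1 p>
9. deliver 2→1:  <1:foll t1 ->
10. deliver 1→2:  nop
11. deliver 2→0:  <0:foll t1 p>
12. deliver 0→2:  nop
13. propose(0,'s'):  nop
14. deliver 0→1:  nop
15. deliver 1→0:  nop
16. deliver 0→2:  nop
17. deliver 2→0:  nop
18. crash(3):  <3:✗foll t1 ->
19. deliver 2→3:  nop
20. deliver 0→3:  nop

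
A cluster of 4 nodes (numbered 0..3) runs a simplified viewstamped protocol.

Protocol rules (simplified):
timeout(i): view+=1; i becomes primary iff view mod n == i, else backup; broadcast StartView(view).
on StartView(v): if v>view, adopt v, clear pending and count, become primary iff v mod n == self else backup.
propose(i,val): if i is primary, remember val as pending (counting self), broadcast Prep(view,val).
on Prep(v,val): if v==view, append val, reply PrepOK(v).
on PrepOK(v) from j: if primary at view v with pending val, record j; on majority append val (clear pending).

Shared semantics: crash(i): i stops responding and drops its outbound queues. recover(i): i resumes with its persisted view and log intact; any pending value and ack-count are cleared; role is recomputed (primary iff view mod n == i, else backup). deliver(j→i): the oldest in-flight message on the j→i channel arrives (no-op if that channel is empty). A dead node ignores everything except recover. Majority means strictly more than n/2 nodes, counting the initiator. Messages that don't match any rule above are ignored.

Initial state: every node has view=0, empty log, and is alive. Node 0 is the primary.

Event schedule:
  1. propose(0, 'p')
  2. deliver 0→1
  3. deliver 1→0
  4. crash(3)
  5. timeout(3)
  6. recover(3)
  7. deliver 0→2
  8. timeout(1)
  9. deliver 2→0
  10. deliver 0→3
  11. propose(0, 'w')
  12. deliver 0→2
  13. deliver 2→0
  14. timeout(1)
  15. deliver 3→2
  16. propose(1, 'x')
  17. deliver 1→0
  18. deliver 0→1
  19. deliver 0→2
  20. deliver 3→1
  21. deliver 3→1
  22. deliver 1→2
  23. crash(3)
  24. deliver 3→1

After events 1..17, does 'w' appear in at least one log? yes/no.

e1 propose(0,'p'): ·
e2 deliver 0→1: 1[back,v=0,p]
e3 deliver 1→0: ·
e4 crash(3): 3[✗back,v=0,-]
e5 timeout(3): ·
e6 recover(3): 3[back,v=0,-]
e7 deliver 0→2: 2[back,v=0,p]
e8 timeout(1): 1[prim,v=1,p]
e9 deliver 2→0: 0[prim,v=0,p]
e10 deliver 0→3: 3[back,v=0,p]
e11 propose(0,'w'): ·
e12 deliver 0→2: 2[back,v=0,p,w]
e13 deliver 2→0: ·
e14 timeout(1): 1[back,v=2,p]
e15 deliver 3→2: ·
e16 propose(1,'x'): ·
e17 deliver 1→0: 0[back,v=1,p]

yes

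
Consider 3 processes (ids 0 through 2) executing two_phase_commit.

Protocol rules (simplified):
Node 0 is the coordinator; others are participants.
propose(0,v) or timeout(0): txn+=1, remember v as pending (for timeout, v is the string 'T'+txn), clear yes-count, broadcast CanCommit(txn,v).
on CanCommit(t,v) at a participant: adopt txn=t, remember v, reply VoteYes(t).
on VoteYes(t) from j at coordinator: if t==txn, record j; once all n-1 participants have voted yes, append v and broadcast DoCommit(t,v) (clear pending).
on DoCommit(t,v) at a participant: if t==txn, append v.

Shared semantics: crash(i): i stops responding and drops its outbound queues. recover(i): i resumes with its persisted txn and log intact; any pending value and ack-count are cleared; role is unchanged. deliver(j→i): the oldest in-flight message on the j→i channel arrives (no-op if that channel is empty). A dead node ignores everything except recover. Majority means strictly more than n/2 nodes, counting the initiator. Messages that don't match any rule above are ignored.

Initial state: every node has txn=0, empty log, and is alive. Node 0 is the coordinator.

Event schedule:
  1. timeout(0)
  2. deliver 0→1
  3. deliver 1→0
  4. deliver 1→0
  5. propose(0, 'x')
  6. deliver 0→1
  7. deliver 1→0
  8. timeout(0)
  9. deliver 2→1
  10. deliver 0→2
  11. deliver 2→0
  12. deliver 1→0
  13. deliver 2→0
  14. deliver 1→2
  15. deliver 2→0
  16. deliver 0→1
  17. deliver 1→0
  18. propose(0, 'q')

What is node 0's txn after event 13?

3

1. timeout(0):  <0:coor t1 ->
2. deliver 0→1:  <1:part t1 ->
3. deliver 1→0:  nop
4. deliver 1→0:  nop
5. propose(0,'x'):  <0:coor t2 ->
6. deliver 0→1:  <1:part t2 ->
7. deliver 1→0:  nop
8. timeout(0):  <0:coor t3 ->
9. deliver 2→1:  nop
10. deliver 0→2:  <2:part t1 ->
11. deliver 2→0:  nop
12. deliver 1→0:  nop
13. deliver 2→0:  nop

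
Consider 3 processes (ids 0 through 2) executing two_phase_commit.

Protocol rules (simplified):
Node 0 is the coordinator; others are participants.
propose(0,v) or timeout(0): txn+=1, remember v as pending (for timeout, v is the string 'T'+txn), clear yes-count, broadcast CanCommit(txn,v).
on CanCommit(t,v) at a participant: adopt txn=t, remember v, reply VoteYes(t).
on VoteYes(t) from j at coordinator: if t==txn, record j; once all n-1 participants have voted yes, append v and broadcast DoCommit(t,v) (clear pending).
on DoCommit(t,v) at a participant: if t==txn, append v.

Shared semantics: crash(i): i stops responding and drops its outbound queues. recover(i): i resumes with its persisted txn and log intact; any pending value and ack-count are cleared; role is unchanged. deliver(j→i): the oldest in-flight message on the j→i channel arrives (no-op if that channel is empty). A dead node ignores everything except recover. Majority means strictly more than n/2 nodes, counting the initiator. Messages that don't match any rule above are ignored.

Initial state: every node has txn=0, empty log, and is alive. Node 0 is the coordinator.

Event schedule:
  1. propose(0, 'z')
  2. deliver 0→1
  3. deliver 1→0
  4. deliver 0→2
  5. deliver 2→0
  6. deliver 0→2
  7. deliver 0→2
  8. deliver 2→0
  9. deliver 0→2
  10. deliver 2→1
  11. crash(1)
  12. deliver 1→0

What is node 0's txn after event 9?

1

after 1 — propose(0,'z'): n0:coor/t1/[-]
after 2 — deliver 0→1: n1:part/t1/[-]
after 3 — deliver 1→0: ·
after 4 — deliver 0→2: n2:part/t1/[-]
after 5 — deliver 2→0: n0:coor/t1/[z]
after 6 — deliver 0→2: n2:part/t1/[z]
after 7 — deliver 0→2: ·
after 8 — deliver 2→0: ·
after 9 — deliver 0→2: ·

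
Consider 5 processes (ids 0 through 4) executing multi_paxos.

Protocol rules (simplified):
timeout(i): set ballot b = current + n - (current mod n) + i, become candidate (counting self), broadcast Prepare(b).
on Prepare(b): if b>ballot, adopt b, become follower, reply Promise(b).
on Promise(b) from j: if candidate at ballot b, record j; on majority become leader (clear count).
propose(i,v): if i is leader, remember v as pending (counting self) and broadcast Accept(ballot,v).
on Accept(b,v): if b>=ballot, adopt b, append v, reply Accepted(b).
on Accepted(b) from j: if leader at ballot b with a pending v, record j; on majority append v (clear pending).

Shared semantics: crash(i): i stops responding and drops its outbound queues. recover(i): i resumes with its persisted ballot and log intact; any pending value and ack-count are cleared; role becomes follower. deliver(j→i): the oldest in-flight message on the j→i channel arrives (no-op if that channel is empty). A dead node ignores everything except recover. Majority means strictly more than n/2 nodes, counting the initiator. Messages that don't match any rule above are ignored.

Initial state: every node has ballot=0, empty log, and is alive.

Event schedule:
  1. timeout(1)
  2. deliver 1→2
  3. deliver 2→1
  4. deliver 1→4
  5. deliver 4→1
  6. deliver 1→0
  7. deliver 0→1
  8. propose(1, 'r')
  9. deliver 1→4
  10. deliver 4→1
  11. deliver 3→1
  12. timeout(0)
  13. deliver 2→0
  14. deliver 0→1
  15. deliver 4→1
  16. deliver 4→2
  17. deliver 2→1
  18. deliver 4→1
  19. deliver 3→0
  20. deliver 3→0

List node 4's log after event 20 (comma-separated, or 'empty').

1. timeout(1):  <1:cand b6 ->
2. deliver 1→2:  <2:foll b6 ->
3. deliver 2→1:  nop
4. deliver 1→4:  <4:foll b6 ->
5. deliver 4→1:  <1:lead b6 ->
6. deliver 1→0:  <0:foll b6 ->
7. deliver 0→1:  nop
8. propose(1,'r'):  nop
9. deliver 1→4:  <4:foll b6 r>
10. deliver 4→1:  nop
11. deliver 3→1:  nop
12. timeout(0):  <0:cand b10 ->
13. deliver 2→0:  nop
14. deliver 0→1:  <1:foll b10 ->
15. deliver 4→1:  nop
16. deliver 4→2:  nop
17. deliver 2→1:  nop
18. deliver 4→1:  nop
19. deliver 3→0:  nop
20. deliver 3→0:  nop

r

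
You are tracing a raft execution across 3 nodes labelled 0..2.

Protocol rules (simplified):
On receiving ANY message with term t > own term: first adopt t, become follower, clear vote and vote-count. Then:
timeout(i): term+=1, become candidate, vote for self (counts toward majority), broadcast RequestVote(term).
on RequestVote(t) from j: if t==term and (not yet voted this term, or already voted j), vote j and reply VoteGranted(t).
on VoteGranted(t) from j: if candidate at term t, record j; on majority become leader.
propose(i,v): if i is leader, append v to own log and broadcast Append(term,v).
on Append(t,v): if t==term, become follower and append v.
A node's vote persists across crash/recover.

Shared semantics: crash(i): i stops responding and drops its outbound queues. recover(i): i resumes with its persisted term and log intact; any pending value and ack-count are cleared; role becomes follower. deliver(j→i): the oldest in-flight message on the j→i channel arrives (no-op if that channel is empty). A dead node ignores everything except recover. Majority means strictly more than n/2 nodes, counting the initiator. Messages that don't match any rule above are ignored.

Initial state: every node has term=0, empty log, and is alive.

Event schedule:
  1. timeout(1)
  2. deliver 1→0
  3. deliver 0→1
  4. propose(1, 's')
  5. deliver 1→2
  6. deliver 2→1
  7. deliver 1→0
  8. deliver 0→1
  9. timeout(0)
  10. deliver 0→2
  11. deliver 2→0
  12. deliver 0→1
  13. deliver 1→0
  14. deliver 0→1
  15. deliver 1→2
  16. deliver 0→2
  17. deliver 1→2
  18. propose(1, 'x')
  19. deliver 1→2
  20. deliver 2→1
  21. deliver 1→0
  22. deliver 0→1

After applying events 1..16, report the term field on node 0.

after 1 — timeout(1): n1:cand/t1/[-]
after 2 — deliver 1→0: n0:foll/t1/[-]
after 3 — deliver 0→1: n1:lead/t1/[-]
after 4 — propose(1,'s'): n1:lead/t1/[s]
after 5 — deliver 1→2: n2:foll/t1/[-]
after 6 — deliver 2→1: ·
after 7 — deliver 1→0: n0:foll/t1/[s]
after 8 — deliver 0→1: ·
after 9 — timeout(0): n0:cand/t2/[s]
after 10 — deliver 0→2: n2:foll/t2/[-]
after 11 — deliver 2→0: n0:lead/t2/[s]
after 12 — deliver 0→1: n1:foll/t2/[s]
after 13 — deliver 1→0: ·
after 14 — deliver 0→1: ·
after 15 — deliver 1→2: ·
after 16 — deliver 0→2: ·

2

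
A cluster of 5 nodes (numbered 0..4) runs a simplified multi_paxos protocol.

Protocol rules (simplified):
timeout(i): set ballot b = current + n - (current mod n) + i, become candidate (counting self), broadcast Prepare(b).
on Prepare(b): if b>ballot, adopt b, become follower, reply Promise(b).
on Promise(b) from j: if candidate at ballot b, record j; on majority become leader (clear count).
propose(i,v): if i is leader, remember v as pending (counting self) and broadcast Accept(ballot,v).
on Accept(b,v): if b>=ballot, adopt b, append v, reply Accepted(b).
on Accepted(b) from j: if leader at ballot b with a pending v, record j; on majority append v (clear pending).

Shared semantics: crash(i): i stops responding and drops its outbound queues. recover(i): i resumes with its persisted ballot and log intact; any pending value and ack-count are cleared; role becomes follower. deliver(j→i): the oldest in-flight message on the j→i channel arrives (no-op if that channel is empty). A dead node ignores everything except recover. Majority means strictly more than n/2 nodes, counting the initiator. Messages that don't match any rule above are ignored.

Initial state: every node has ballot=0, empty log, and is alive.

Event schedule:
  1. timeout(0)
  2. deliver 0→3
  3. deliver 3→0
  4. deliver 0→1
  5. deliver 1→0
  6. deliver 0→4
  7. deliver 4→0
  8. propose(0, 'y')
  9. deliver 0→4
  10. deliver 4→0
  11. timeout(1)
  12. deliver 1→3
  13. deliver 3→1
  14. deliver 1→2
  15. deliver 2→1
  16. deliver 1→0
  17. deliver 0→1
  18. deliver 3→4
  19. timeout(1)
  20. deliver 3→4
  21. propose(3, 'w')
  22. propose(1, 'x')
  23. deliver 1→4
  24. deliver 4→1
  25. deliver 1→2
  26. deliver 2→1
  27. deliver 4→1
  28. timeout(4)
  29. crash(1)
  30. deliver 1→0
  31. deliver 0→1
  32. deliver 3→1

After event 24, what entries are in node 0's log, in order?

1. timeout(0):  <0:cand b5 ->
2. deliver 0→3:  <3:foll b5 ->
3. deliver 3→0:  nop
4. deliver 0→1:  <1:foll b5 ->
5. deliver 1→0:  <0:lead b5 ->
6. deliver 0→4:  <4:foll b5 ->
7. deliver 4→0:  nop
8. propose(0,'y'):  nop
9. deliver 0→4:  <4:foll b5 y>
10. deliver 4→0:  nop
11. timeout(1):  <1:cand b11 ->
12. deliver 1→3:  <3:foll b11 ->
13. deliver 3→1:  nop
14. deliver 1→2:  <2:foll b11 ->
15. deliver 2→1:  <1:lead b11 ->
16. deliver 1→0:  <0:foll b11 ->
17. deliver 0→1:  nop
18. deliver 3→4:  nop
19. timeout(1):  <1:cand b16 ->
20. deliver 3→4:  nop
21. propose(3,'w'):  nop
22. propose(1,'x'):  nop
23. deliver 1→4:  <4:foll b11 y>
24. deliver 4→1:  nop

empty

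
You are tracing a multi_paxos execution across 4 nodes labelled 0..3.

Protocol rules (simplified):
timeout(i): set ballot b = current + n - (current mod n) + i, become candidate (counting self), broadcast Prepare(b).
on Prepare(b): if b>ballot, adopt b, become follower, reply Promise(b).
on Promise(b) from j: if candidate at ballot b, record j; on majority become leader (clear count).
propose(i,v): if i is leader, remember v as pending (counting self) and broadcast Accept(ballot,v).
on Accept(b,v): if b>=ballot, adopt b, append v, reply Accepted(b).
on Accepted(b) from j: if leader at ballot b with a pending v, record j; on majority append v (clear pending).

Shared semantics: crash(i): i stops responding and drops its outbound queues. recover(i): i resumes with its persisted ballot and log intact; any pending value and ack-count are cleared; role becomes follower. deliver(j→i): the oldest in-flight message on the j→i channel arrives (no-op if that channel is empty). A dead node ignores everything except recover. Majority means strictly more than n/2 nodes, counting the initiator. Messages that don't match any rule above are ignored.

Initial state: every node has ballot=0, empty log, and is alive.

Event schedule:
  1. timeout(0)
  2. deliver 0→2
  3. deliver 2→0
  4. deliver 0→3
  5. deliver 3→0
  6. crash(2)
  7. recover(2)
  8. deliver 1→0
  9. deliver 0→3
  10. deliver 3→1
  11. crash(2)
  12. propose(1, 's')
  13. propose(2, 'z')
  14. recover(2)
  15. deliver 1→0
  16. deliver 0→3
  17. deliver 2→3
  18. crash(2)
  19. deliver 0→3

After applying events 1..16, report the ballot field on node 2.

4

step 1 timeout(0): 0={cand,b=4,log=-}
step 2 deliver 0→2: 2={foll,b=4,log=-}
step 3 deliver 2→0: —
step 4 deliver 0→3: 3={foll,b=4,log=-}
step 5 deliver 3→0: 0={lead,b=4,log=-}
step 6 crash(2): 2={✗foll,b=4,log=-}
step 7 recover(2): 2={foll,b=4,log=-}
step 8 deliver 1→0: —
step 9 deliver 0→3: —
step 10 deliver 3→1: —
step 11 crash(2): 2={✗foll,b=4,log=-}
step 12 propose(1,'s'): —
step 13 propose(2,'z'): —
step 14 recover(2): 2={foll,b=4,log=-}
step 15 deliver 1→0: —
step 16 deliver 0→3: —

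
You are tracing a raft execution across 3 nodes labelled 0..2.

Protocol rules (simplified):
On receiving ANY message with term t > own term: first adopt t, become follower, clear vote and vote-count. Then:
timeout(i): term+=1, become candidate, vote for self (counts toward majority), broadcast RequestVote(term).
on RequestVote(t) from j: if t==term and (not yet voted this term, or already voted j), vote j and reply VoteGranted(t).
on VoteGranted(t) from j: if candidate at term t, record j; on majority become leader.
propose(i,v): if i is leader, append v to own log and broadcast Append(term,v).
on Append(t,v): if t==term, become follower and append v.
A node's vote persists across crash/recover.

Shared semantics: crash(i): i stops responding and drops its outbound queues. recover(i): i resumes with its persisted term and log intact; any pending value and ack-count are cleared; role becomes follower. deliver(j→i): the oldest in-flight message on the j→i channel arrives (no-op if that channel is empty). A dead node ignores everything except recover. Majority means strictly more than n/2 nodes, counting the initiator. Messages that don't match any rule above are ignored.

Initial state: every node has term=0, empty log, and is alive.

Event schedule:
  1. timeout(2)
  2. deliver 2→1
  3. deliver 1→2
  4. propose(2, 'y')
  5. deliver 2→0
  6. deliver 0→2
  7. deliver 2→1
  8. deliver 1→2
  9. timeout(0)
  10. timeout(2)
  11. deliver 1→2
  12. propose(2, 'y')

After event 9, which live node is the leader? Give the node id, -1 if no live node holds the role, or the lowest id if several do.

2

1. timeout(2):  <2:cand t1 ->
2. deliver 2→1:  <1:foll t1 ->
3. deliver 1→2:  <2:lead t1 ->
4. propose(2,'y'):  <2:lead t1 y>
5. deliver 2→0:  <0:foll t1 ->
6. deliver 0→2:  nop
7. deliver 2→1:  <1:foll t1 y>
8. deliver 1→2:  nop
9. timeout(0):  <0:cand t2 ->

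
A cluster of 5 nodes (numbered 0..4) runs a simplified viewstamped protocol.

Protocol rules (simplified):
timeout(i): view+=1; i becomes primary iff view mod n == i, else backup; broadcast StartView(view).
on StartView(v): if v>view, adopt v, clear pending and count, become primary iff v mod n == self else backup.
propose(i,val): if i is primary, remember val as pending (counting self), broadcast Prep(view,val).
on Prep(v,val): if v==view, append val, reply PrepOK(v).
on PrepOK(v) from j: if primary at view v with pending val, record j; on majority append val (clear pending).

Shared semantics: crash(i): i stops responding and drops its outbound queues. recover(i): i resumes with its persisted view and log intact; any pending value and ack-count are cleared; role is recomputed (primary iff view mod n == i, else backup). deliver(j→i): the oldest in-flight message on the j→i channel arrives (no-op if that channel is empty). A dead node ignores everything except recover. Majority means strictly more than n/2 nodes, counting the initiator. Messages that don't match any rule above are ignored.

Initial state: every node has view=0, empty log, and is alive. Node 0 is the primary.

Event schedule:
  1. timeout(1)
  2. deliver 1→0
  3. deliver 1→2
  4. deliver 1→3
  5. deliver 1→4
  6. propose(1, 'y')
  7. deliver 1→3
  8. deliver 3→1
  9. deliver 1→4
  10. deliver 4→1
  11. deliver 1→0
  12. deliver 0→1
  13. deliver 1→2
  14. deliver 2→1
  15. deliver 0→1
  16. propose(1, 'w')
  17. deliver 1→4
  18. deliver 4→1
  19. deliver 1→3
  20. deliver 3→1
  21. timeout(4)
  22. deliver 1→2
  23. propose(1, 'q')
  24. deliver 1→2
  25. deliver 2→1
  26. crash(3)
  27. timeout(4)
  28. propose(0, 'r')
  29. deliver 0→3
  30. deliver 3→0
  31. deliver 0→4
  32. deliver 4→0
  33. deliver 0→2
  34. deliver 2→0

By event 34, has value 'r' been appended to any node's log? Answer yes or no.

e1 timeout(1): 1[prim,v=1,-]
e2 deliver 1→0: 0[back,v=1,-]
e3 deliver 1→2: 2[back,v=1,-]
e4 deliver 1→3: 3[back,v=1,-]
e5 deliver 1→4: 4[back,v=1,-]
e6 propose(1,'y'): ·
e7 deliver 1→3: 3[back,v=1,y]
e8 deliver 3→1: ·
e9 deliver 1→4: 4[back,v=1,y]
e10 deliver 4→1: 1[prim,v=1,y]
e11 deliver 1→0: 0[back,v=1,y]
e12 deliver 0→1: ·
e13 deliver 1→2: 2[back,v=1,y]
e14 deliver 2→1: ·
e15 deliver 0→1: ·
e16 propose(1,'w'): ·
e17 deliver 1→4: 4[back,v=1,y,w]
e18 deliver 4→1: ·
e19 deliver 1→3: 3[back,v=1,y,w]
e20 deliver 3→1: 1[prim,v=1,y,w]
e21 timeout(4): 4[back,v=2,y,w]
e22 deliver 1→2: 2[back,v=1,y,w]
e23 propose(1,'q'): ·
e24 deliver 1→2: 2[back,v=1,y,w,q]
e25 deliver 2→1: ·
e26 crash(3): 3[✗back,v=1,y,w]
e27 timeout(4): 4[back,v=3,y,w]
e28 propose(0,'r'): ·
e29 deliver 0→3: ·
e30 deliver 3→0: ·
e31 deliver 0→4: ·
e32 deliver 4→0: 0[back,v=2,y]
e33 deliver 0→2: ·
e34 deliver 2→0: ·

no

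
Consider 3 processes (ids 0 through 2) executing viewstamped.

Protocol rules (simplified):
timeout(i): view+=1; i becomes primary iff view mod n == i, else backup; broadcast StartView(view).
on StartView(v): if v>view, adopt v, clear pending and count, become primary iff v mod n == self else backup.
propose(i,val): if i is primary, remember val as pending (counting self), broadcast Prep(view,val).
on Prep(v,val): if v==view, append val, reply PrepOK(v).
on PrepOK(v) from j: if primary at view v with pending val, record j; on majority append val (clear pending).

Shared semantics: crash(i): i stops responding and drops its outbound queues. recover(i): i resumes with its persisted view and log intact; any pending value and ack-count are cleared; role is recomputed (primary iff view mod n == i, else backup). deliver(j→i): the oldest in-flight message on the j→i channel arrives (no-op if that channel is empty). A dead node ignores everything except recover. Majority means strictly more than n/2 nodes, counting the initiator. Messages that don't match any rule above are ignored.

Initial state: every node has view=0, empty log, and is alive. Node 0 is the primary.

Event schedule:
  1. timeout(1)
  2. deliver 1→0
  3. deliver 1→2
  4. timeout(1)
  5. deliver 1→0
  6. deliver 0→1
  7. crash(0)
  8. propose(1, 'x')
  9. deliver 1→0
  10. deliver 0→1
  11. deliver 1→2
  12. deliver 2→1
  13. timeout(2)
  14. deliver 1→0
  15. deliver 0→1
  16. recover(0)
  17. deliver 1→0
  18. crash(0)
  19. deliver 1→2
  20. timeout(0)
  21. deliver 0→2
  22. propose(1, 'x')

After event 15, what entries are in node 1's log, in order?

empty

e1 timeout(1): 1[prim,v=1,-]
e2 deliver 1→0: 0[back,v=1,-]
e3 deliver 1→2: 2[back,v=1,-]
e4 timeout(1): 1[back,v=2,-]
e5 deliver 1→0: 0[back,v=2,-]
e6 deliver 0→1: ·
e7 crash(0): 0[✗back,v=2,-]
e8 propose(1,'x'): ·
e9 deliver 1→0: ·
e10 deliver 0→1: ·
e11 deliver 1→2: 2[prim,v=2,-]
e12 deliver 2→1: ·
e13 timeout(2): 2[back,v=3,-]
e14 deliver 1→0: ·
e15 deliver 0→1: ·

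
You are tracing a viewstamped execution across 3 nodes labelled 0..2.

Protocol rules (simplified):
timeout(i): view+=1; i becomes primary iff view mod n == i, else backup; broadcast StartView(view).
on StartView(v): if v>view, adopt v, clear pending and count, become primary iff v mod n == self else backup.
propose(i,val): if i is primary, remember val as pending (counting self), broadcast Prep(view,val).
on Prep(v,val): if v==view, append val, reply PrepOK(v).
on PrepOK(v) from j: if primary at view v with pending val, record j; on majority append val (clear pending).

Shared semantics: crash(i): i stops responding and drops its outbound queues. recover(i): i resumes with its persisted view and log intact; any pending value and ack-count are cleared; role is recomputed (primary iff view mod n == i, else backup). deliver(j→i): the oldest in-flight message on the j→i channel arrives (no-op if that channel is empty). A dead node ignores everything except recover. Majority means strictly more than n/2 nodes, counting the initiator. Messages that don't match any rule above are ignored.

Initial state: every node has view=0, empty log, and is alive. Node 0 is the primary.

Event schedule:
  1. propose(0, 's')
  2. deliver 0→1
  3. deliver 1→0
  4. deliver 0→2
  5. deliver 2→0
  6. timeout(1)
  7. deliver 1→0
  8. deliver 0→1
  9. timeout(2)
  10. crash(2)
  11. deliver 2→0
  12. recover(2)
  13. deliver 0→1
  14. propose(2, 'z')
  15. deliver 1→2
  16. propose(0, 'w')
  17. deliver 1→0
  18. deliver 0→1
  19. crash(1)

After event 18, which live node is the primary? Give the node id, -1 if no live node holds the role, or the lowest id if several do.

after 1 — propose(0,'s'): ·
after 2 — deliver 0→1: n1:back/v0/[s]
after 3 — deliver 1→0: n0:prim/v0/[s]
after 4 — deliver 0→2: n2:back/v0/[s]
after 5 — deliver 2→0: ·
after 6 — timeout(1): n1:prim/v1/[s]
after 7 — deliver 1→0: n0:back/v1/[s]
after 8 — deliver 0→1: ·
after 9 — timeout(2): n2:back/v1/[s]
after 10 — crash(2): n2:✗back/v1/[s]
after 11 — deliver 2→0: ·
after 12 — recover(2): n2:back/v1/[s]
after 13 — deliver 0→1: ·
after 14 — propose(2,'z'): ·
after 15 — deliver 1→2: ·
after 16 — propose(0,'w'): ·
after 17 — deliver 1→0: ·
after 18 — deliver 0→1: ·

1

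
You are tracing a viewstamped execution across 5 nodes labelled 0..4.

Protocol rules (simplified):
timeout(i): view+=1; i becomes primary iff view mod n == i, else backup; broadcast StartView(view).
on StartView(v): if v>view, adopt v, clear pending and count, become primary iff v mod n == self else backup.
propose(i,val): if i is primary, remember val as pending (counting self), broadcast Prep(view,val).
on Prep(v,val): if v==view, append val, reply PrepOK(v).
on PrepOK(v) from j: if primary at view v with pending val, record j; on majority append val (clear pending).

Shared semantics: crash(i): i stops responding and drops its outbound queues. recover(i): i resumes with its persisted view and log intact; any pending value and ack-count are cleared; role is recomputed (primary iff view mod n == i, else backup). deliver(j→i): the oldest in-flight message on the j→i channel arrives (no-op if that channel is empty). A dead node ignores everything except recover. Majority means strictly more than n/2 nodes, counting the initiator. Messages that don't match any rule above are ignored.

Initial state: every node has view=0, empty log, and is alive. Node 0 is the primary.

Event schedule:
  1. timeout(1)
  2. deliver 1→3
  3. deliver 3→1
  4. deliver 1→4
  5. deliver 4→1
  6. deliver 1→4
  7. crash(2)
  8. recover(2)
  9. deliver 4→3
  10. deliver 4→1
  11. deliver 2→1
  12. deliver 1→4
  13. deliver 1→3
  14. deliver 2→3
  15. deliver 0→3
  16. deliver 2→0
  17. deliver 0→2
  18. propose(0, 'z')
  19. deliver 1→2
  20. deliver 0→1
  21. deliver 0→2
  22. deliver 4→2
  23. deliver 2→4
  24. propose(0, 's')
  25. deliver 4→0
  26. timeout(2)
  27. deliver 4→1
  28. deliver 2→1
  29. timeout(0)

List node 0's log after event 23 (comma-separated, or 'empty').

empty

[1] timeout(1) → N1(prim v1 [-])
[2] deliver 1→3 → N3(back v1 [-])
[3] deliver 3→1 → ∅
[4] deliver 1→4 → N4(back v1 [-])
[5] deliver 4→1 → ∅
[6] deliver 1→4 → ∅
[7] crash(2) → N2(✗back v0 [-])
[8] recover(2) → N2(back v0 [-])
[9] deliver 4→3 → ∅
[10] deliver 4→1 → ∅
[11] deliver 2→1 → ∅
[12] deliver 1→4 → ∅
[13] deliver 1→3 → ∅
[14] deliver 2→3 → ∅
[15] deliver 0→3 → ∅
[16] deliver 2→0 → ∅
[17] deliver 0→2 → ∅
[18] propose(0,'z') → ∅
[19] deliver 1→2 → N2(back v1 [-])
[20] deliver 0→1 → ∅
[21] deliver 0→2 → ∅
[22] deliver 4→2 → ∅
[23] deliver 2→4 → ∅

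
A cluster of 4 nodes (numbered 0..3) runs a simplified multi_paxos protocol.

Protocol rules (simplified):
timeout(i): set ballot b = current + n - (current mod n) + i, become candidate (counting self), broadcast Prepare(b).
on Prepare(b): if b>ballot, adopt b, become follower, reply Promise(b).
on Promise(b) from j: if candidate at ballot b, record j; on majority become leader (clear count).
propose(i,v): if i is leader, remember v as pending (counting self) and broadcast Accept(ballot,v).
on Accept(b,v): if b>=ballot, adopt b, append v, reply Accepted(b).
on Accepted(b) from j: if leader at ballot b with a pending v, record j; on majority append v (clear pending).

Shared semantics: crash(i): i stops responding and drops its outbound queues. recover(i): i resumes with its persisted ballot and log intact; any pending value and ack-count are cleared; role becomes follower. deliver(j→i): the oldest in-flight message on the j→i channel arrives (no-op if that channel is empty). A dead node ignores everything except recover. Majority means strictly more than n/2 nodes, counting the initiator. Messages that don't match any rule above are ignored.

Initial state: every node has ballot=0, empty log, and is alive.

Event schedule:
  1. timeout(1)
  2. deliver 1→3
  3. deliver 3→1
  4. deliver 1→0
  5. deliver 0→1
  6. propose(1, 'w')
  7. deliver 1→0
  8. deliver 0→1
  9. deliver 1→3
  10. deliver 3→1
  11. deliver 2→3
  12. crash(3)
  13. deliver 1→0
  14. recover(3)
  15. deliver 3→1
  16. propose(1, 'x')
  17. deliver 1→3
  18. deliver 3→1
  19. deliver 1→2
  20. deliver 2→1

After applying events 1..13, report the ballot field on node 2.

0

[1] timeout(1) → N1(cand b5 [-])
[2] deliver 1→3 → N3(foll b5 [-])
[3] deliver 3→1 → ∅
[4] deliver 1→0 → N0(foll b5 [-])
[5] deliver 0→1 → N1(lead b5 [-])
[6] propose(1,'w') → ∅
[7] deliver 1→0 → N0(foll b5 [w])
[8] deliver 0→1 → ∅
[9] deliver 1→3 → N3(foll b5 [w])
[10] deliver 3→1 → N1(lead b5 [w])
[11] deliver 2→3 → ∅
[12] crash(3) → N3(✗foll b5 [w])
[13] deliver 1→0 → ∅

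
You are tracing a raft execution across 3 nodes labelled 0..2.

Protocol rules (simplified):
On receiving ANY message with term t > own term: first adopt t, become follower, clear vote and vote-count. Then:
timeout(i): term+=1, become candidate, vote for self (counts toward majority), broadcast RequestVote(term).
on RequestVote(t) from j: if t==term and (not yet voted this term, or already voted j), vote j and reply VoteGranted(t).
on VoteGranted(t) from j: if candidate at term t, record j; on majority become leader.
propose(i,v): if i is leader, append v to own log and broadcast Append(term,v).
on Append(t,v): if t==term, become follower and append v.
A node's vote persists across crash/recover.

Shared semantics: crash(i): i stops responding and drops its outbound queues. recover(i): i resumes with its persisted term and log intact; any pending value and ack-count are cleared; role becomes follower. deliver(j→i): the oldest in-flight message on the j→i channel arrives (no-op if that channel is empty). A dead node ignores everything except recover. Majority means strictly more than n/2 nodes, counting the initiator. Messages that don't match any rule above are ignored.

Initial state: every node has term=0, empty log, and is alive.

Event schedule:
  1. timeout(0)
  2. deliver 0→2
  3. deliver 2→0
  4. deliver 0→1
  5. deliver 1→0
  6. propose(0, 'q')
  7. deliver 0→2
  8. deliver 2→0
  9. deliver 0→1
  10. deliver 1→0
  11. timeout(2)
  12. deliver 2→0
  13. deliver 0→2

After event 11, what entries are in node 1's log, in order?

q

[1] timeout(0) → N0(cand t1 [-])
[2] deliver 0→2 → N2(foll t1 [-])
[3] deliver 2→0 → N0(lead t1 [-])
[4] deliver 0→1 → N1(foll t1 [-])
[5] deliver 1→0 → ∅
[6] propose(0,'q') → N0(lead t1 [q])
[7] deliver 0→2 → N2(foll t1 [q])
[8] deliver 2→0 → ∅
[9] deliver 0→1 → N1(foll t1 [q])
[10] deliver 1→0 → ∅
[11] timeout(2) → N2(cand t2 [q])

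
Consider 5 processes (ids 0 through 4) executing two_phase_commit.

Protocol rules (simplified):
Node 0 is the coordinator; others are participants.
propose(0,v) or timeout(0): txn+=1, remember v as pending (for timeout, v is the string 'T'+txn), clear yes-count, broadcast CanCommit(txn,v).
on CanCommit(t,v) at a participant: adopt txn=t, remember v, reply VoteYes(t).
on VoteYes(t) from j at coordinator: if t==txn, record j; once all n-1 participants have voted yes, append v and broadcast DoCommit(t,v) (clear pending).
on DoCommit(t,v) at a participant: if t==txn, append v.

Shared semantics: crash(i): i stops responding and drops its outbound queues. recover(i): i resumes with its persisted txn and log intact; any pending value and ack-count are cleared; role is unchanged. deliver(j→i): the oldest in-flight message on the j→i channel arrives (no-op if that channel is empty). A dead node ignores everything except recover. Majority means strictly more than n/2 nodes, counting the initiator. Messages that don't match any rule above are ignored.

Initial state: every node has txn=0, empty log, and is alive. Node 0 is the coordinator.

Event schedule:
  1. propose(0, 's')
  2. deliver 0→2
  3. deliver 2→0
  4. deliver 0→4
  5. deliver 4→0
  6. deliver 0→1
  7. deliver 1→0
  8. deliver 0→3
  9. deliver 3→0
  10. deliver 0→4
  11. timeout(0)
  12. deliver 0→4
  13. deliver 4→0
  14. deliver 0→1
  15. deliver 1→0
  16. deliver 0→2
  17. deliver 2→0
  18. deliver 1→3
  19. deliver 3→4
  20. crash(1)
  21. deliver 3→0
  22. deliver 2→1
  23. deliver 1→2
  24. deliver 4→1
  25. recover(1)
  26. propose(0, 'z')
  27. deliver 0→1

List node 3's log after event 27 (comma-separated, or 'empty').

empty

step 1 propose(0,'s'): 0={coor,t=1,log=-}
step 2 deliver 0→2: 2={part,t=1,log=-}
step 3 deliver 2→0: —
step 4 deliver 0→4: 4={part,t=1,log=-}
step 5 deliver 4→0: —
step 6 deliver 0→1: 1={part,t=1,log=-}
step 7 deliver 1→0: —
step 8 deliver 0→3: 3={part,t=1,log=-}
step 9 deliver 3→0: 0={coor,t=1,log=s}
step 10 deliver 0→4: 4={part,t=1,log=s}
step 11 timeout(0): 0={coor,t=2,log=s}
step 12 deliver 0→4: 4={part,t=2,log=s}
step 13 deliver 4→0: —
step 14 deliver 0→1: 1={part,t=1,log=s}
step 15 deliver 1→0: —
step 16 deliver 0→2: 2={part,t=1,log=s}
step 17 deliver 2→0: —
step 18 deliver 1→3: —
step 19 deliver 3→4: —
step 20 crash(1): 1={✗part,t=1,log=s}
step 21 deliver 3→0: —
step 22 deliver 2→1: —
step 23 deliver 1→2: —
step 24 deliver 4→1: —
step 25 recover(1): 1={part,t=1,log=s}
step 26 propose(0,'z'): 0={coor,t=3,log=s}
step 27 deliver 0→1: 1={part,t=2,log=s}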